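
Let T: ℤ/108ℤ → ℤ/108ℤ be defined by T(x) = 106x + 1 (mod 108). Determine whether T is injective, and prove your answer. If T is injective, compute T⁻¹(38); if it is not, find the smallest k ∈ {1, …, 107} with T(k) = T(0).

54

Recall: injectivity means: for all a, b in the domain, T(a) = T(b) implies a = b.
We have gcd(106, 108) = 2 > 1. Taking a = 0 and b = 54: T(0) = 1 and T(54) = 106·54 + 1 = 5725 ≡ 1 (mod 108).
So T(0) = T(54) while 0 ≠ 54, thus T is not injective.
Since T is not injective, we find the least positive k with T(k) = T(0): this means 106k ≡ 0 (mod 108), i.e. 108 ∣ 106k. Since gcd(106, 108) = 2, dividing through by 2 this holds exactly when 54 ∣ 53k, and as gcd(53, 54) = 1, exactly when 54 ∣ k.
The smallest positive such k is 54.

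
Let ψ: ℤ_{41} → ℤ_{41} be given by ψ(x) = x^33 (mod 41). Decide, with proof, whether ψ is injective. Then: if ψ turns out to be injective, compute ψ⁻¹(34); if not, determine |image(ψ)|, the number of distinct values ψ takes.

11

Since 41 is prime, the nonzero elements of ℤ_{41} form a cyclic group of order 40.
As gcd(33, 40) = 1, raising to the 33rd power is a bijection on this group: if a^33 ≡ b^33 then (ab^{−1})^33 = 1, and the only element of order dividing gcd(33, 40) = 1 is 1, so a = b.
With ψ(0) = 0 this makes ψ injective on all of ℤ_{41}, hence bijective (finite equal-size domain and codomain). In particular ψ is injective.
Since ψ is injective, we find the preimage of 34. The inverse of x ↦ x^33 on (ℤ_{41})^× is x ↦ x^17, because 33·17 = 561 = 14·40 + 1 ≡ 1 (mod 40) and x^{40} = 1 for x ≠ 0 (Fermat). So ψ⁻¹(34) = 34^17 mod 41.
Repeated squaring mod 41: 34^1 ≡ 34, 34^2 ≡ 34² = 1156 ≡ 8, 34^4 ≡ 8² = 64 ≡ 23, 34^8 ≡ 23² = 529 ≡ 37, 34^16 ≡ 37² = 1369 ≡ 16. Since 17 = 16 + 1, 34^17 ≡ 16·34: 16·34 = 544 ≡ 11. So 34^17 ≡ 11 (mod 41).
Hence ψ⁻¹(34) = 11.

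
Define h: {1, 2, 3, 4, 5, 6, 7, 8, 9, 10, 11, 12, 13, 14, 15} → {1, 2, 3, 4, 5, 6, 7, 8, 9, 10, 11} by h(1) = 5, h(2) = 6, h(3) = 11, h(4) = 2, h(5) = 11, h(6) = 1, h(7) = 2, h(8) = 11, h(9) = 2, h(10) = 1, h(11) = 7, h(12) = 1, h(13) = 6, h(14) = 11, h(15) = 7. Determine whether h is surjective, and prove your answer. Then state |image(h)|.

No element maps to 3, so h is not surjective.
The image of h is {1, 2, 5, 6, 7, 11}, which has 6 elements.

6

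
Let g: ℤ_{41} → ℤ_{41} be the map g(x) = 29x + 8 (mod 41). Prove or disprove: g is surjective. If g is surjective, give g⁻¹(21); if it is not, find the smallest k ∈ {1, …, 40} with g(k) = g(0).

16

Since gcd(29, 41) = 1, 29 is invertible modulo 41. Euclid's algorithm: 41 = 1·29 + 12, 29 = 2·12 + 5, 12 = 2·5 + 2, 5 = 2·2 + 1; back-substituting gives 1 = 17·29 − 12·41, so 29⁻¹ ≡ 17 (mod 41).
Then y ↦ 17(y − 8) is a two-sided inverse to g, so every y ∈ ℤ_{41} has a preimage.
Therefore g is surjective.
Since g is surjective, we find g⁻¹(21): we need 29x ≡ 21 − 8 ≡ 13 (mod 41). Using 29⁻¹ = 17: x ≡ 17·13 = 221 = 5·41 + 16, so x = 16.
Check: g(16) = 29·16 + 8 = 472 = 11·41 + 21 ≡ 21 (mod 41).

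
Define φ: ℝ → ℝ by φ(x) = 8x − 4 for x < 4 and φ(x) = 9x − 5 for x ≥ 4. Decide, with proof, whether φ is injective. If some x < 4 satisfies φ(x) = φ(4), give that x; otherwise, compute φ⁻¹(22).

13/4

Both pieces are strictly increasing (slopes 8 and 9), so each is injective on its own interval.
The left piece maps (−∞, 4) onto (−∞, 28); the right piece maps [4, ∞) onto [31, ∞).
These images are disjoint, so no value is attained by both pieces. Therefore φ is injective.
Because the two images are disjoint, no x < 4 has φ(x) = φ(4), so we compute φ⁻¹(22): 22 lies in (−∞, 28), so solve 8x − 4 = 22: x = (22 + 4)/8 = 13/4.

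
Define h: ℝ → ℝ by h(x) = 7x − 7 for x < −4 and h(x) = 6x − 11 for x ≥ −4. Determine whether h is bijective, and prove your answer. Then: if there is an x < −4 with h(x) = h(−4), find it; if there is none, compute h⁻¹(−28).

-17/6

Both pieces are strictly increasing (slopes 7 and 6), so each is injective on its own interval.
The left piece maps (−∞, −4) onto (−∞, −35); the right piece maps [−4, ∞) onto [−35, ∞).
Since −35 = −35, the images partition ℝ: h is injective and surjective, hence bijective.
Because the two images are disjoint, no x < −4 has h(x) = h(−4), so we compute h⁻¹(−28): −28 lies in [−35, ∞), so solve 6x − 11 = −28: x = (−28 + 11)/6 = −17/6.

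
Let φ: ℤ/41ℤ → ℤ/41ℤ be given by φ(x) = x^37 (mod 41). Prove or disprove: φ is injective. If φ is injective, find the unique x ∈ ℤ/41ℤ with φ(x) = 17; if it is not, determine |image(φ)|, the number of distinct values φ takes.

Since 41 is prime, the nonzero elements of ℤ/41ℤ form a cyclic group of order 40.
As gcd(37, 40) = 1, raising to the 37th power is a bijection on this group: if a^37 ≡ b^37 then (ab^{−1})^37 = 1, and the only element of order dividing gcd(37, 40) = 1 is 1, so a = b.
With φ(0) = 0 this makes φ injective on all of ℤ/41ℤ, hence bijective (finite equal-size domain and codomain). In particular φ is injective.
Since φ is injective, we find the preimage of 17. The inverse of x ↦ x^37 on (ℤ/41ℤ)^× is x ↦ x^13, because 37·13 = 481 = 12·40 + 1 ≡ 1 (mod 40) and x^{40} = 1 for x ≠ 0 (Fermat). So φ⁻¹(17) = 17^13 mod 41.
Repeated squaring mod 41: 17^1 ≡ 17, 17^2 ≡ 17² = 289 ≡ 2, 17^4 ≡ 2² = 4, 17^8 ≡ 4² = 16. Since 13 = 8 + 4 + 1, 17^13 ≡ 16·4·17: 16·4 = 64 ≡ 23, then 23·17 = 391 ≡ 22. So 17^13 ≡ 22 (mod 41).
Hence φ⁻¹(17) = 22.

22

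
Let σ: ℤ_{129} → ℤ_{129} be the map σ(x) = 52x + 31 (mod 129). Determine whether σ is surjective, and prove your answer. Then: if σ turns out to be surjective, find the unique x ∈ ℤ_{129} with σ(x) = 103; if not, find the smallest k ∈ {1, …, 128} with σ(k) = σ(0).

51

Recall: surjectivity means every element of the codomain has a preimage under σ.
Since gcd(52, 129) = 1, 52 is invertible modulo 129. Euclid's algorithm: 129 = 2·52 + 25, 52 = 2·25 + 2, 25 = 12·2 + 1; back-substituting gives 1 = 67·52 − 27·129, so 52⁻¹ ≡ 67 (mod 129).
For any y ∈ ℤ_{129}, x = 67(y − 31) mod 129 satisfies σ(x) = 52·67(y − 31) + 31 ≡ y (since 52·67 ≡ 1 mod 129). So every y has a preimage.
Thus σ is surjective.
Since σ is surjective, we compute σ⁻¹(103): solve 52x + 31 ≡ 103 (mod 129), i.e. 52x ≡ 72 (mod 129).
Multiplying by 52⁻¹ = 67 gives x ≡ 67·72 = 4824 = 37·129 + 51 ≡ 51 (mod 129).
Check: σ(51) = 52·51 + 31 = 2683 = 20·129 + 103 ≡ 103 (mod 129).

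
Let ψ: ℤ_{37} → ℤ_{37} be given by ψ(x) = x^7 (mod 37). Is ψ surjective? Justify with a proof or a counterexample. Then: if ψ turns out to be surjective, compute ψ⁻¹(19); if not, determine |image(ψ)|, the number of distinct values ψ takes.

32

Since 37 is prime, the nonzero elements of ℤ_{37} form a cyclic group of order 36.
As gcd(7, 36) = 1, raising to the 7th power is a bijection on this group: if a^7 ≡ b^7 then (ab^{−1})^7 = 1, and the only element of order dividing gcd(7, 36) = 1 is 1, so a = b.
With ψ(0) = 0 this makes ψ injective on all of ℤ_{37}, hence bijective (finite equal-size domain and codomain). In particular ψ is surjective.
Since ψ is surjective, we find the preimage of 19. The inverse of x ↦ x^7 on (ℤ_{37})^× is x ↦ x^31, because 7·31 = 217 = 6·36 + 1 ≡ 1 (mod 36) and x^{36} = 1 for x ≠ 0 (Fermat). So ψ⁻¹(19) = 19^31 mod 37.
Repeated squaring mod 37: 19^1 ≡ 19, 19^2 ≡ 19² = 361 ≡ 28, 19^4 ≡ 28² = 784 ≡ 7, 19^8 ≡ 7² = 49 ≡ 12, 19^16 ≡ 12² = 144 ≡ 33. Since 31 = 16 + 8 + 4 + 2 + 1, 19^31 ≡ 33·12·7·28·19: 33·12 = 396 ≡ 26, then 26·7 = 182 ≡ 34, then 34·28 = 952 ≡ 27, then 27·19 = 513 ≡ 32. So 19^31 ≡ 32 (mod 37).
Hence ψ⁻¹(19) = 32.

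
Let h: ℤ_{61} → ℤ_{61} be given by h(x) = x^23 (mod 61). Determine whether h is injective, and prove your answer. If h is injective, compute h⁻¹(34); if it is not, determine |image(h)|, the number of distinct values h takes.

Since 61 is prime, the nonzero elements of ℤ_{61} form a cyclic group of order 60.
As gcd(23, 60) = 1, raising to the 23rd power is a bijection on this group: if a^23 ≡ b^23 then (ab^{−1})^23 = 1, and the only element of order dividing gcd(23, 60) = 1 is 1, so a = b.
With h(0) = 0 this makes h injective on all of ℤ_{61}, hence bijective (finite equal-size domain and codomain). In particular h is injective.
Since h is injective, we find the preimage of 34. The inverse of x ↦ x^23 on (ℤ_{61})^× is x ↦ x^47, because 23·47 = 1081 = 18·60 + 1 ≡ 1 (mod 60) and x^{60} = 1 for x ≠ 0 (Fermat). So h⁻¹(34) = 34^47 mod 61.
Repeated squaring mod 61: 34^1 ≡ 34, 34^2 ≡ 34² = 1156 ≡ 58, 34^4 ≡ 58² = 3364 ≡ 9, 34^8 ≡ 9² = 81 ≡ 20, 34^16 ≡ 20² = 400 ≡ 34, 34^32 ≡ 34² = 1156 ≡ 58. Since 47 = 32 + 8 + 4 + 2 + 1, 34^47 ≡ 58·20·9·58·34: 58·20 = 1160 ≡ 1, then 1·9 = 9, then 9·58 = 522 ≡ 34, then 34·34 = 1156 ≡ 58. So 34^47 ≡ 58 (mod 61).
Hence h⁻¹(34) = 58.

58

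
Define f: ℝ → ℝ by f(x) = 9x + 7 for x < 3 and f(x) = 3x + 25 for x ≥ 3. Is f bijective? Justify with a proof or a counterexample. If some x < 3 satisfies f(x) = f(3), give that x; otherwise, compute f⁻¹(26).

19/9

Both pieces are strictly increasing (slopes 9 and 3), so each is injective on its own interval.
The left piece maps (−∞, 3) onto (−∞, 34); the right piece maps [3, ∞) onto [34, ∞).
Since 34 = 34, the images partition ℝ: f is injective and surjective, hence bijective.
Because the two images are disjoint, no x < 3 has f(x) = f(3), so we compute f⁻¹(26): 26 lies in (−∞, 34), so solve 9x + 7 = 26: x = (26 − 7)/9 = 19/9.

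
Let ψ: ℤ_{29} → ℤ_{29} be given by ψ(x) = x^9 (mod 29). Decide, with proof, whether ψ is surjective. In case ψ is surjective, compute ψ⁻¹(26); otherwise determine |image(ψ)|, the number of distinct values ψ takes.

Since 29 is prime, the nonzero elements of ℤ_{29} form a cyclic group of order 28.
As gcd(9, 28) = 1, raising to the 9th power is a bijection on this group: if x_1^9 ≡ x_2^9 then (x_1x_2^{−1})^9 = 1, and the only element of order dividing gcd(9, 28) = 1 is 1, so x_1 = x_2.
With ψ(0) = 0 this makes ψ injective on all of ℤ_{29}, hence bijective (finite equal-size domain and codomain). In particular ψ is surjective.
Since ψ is surjective, we find the preimage of 26. The inverse of x ↦ x^9 on (ℤ_{29})^× is x ↦ x^25, because 9·25 = 225 = 8·28 + 1 ≡ 1 (mod 28) and x^{28} = 1 for x ≠ 0 (Fermat). So ψ⁻¹(26) = 26^25 mod 29.
Repeated squaring mod 29: 26^1 ≡ 26, 26^2 ≡ 26² = 676 ≡ 9, 26^4 ≡ 9² = 81 ≡ 23, 26^8 ≡ 23² = 529 ≡ 7, 26^16 ≡ 7² = 49 ≡ 20. Since 25 = 16 + 8 + 1, 26^25 ≡ 20·7·26: 20·7 = 140 ≡ 24, then 24·26 = 624 ≡ 15. So 26^25 ≡ 15 (mod 29).
Hence ψ⁻¹(26) = 15.

15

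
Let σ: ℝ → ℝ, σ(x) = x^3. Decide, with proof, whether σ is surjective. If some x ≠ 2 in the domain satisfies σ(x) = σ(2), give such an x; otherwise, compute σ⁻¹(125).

5

For any y ∈ ℝ, x = y^{1/3} ∈ ℝ gives σ(x) = y, so σ is surjective.
Since x ↦ x^3 is strictly increasing on ℝ, it is injective there, so no x ≠ 2 in the domain has σ(x) = σ(2). We therefore compute σ⁻¹(125) = 125^{1/3} = 5 (indeed 5^3 = 125).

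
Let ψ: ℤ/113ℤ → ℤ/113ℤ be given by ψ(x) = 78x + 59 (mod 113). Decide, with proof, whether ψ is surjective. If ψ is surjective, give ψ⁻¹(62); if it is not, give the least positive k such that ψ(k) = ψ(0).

Since gcd(78, 113) = 1, 78 is invertible modulo 113. Euclid's algorithm: 113 = 1·78 + 35, 78 = 2·35 + 8, 35 = 4·8 + 3, 8 = 2·3 + 2, 3 = 1·2 + 1; back-substituting gives 1 = 71·78 − 49·113, so 78⁻¹ ≡ 71 (mod 113).
For any y ∈ ℤ/113ℤ, x = 71(y − 59) mod 113 satisfies ψ(x) = 78·71(y − 59) + 59 ≡ y (since 78·71 ≡ 1 mod 113). So every y has a preimage.
So ψ is surjective.
Since ψ is surjective, we find ψ⁻¹(62): we need 78x ≡ 62 − 59 ≡ 3 (mod 113). Using 78⁻¹ = 71: x ≡ 71·3 = 213 = 1·113 + 100, so x = 100.
Check: ψ(100) = 78·100 + 59 = 7859 = 69·113 + 62 ≡ 62 (mod 113).

100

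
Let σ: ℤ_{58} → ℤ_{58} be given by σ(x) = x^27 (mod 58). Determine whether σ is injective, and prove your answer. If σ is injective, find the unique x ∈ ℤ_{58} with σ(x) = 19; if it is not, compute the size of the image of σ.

55

Computing x^27 mod 58 for each x (by repeated squaring, reducing mod 58 at every step), the values σ(0), σ(1), …, σ(57) are: 0, 1, 44, 39, 22, 35, 34, 25, 40, 13, 32, 37, 46, 9, 56, 31, 20, 41, 50, 55, 16, 47, 4, 53, 52, 7, 48, 43, 28, 29, 30, 15, 10, 51, 6, 5, 54, 11, 42, 3, 8, 17, 38, 27, 2, 49, 12, 21, 26, 45, 18, 33, 24, 23, 36, 19, 14, 57.
Every element of ℤ_{58} appears exactly once in this list, so σ is a bijection, and in particular injective.
Since σ is injective, we read off the preimage of 19 from the same table: σ(55) = 19, so σ⁻¹(19) = 55.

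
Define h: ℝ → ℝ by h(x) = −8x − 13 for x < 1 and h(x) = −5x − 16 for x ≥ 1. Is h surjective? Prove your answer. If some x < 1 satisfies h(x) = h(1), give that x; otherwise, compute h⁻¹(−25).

Both pieces are strictly decreasing (slopes −8 and −5), so each is injective on its own interval.
The left piece maps (−∞, 1) onto (−21, ∞); the right piece maps [1, ∞) onto (−∞, −21].
These images together cover ℝ, so h is surjective.
Because the two images are disjoint, no x < 1 has h(x) = h(1), so we compute h⁻¹(−25): −25 lies in (−∞, −21], so solve −5x − 16 = −25: x = (−25 + 16)/(−5) = 9/5.

9/5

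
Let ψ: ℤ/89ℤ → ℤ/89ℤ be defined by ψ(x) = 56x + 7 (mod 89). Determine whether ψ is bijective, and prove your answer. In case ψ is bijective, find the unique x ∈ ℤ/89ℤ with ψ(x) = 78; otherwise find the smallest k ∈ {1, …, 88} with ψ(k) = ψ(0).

Recall that ψ is injective when ψ(x_1) = ψ(x_2) forces x_1 = x_2.
Suppose ψ(x_1) = ψ(x_2) in ℤ/89ℤ. Then 56x_1 + 7 ≡ 56x_2 + 7 (mod 89), so 56(x_1 − x_2) ≡ 0 (mod 89).
Since gcd(56, 89) = 1, 56 is invertible modulo 89, hence x_1 − x_2 ≡ 0 (mod 89), i.e. x_1 = x_2.
We now compute 56⁻¹ mod 89 explicitly. Euclid's algorithm: 89 = 1·56 + 33, 56 = 1·33 + 23, 33 = 1·23 + 10, 23 = 2·10 + 3, 10 = 3·3 + 1; back-substituting gives 1 = 62·56 − 39·89, so 56⁻¹ ≡ 62 (mod 89).
For any y ∈ ℤ/89ℤ, x = 62(y − 7) mod 89 satisfies ψ(x) = 56·62(y − 7) + 7 ≡ y (since 56·62 ≡ 1 mod 89). So every y has a preimage.
Hence ψ is bijective.
Since ψ is bijective, we find ψ⁻¹(78): we need 56x ≡ 78 − 7 ≡ 71 (mod 89). Using 56⁻¹ = 62: x ≡ 62·71 = 4402 = 49·89 + 41, so x = 41.
Check: ψ(41) = 56·41 + 7 = 2303 = 25·89 + 78 ≡ 78 (mod 89).

41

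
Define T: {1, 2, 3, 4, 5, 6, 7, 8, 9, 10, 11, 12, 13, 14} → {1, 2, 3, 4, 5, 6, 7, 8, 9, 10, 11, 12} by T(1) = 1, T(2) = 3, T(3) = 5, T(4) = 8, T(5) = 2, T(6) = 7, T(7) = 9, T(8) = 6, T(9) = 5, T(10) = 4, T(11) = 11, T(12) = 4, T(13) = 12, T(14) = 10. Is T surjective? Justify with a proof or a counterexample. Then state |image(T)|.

Every element of the codomain has a preimage: 1 = T(1), 2 = T(5), 3 = T(2), 4 = T(10), 5 = T(3), 6 = T(8), 7 = T(6), 8 = T(4), 9 = T(7), 10 = T(14), 11 = T(11), 12 = T(13).
Hence T is surjective.
The image of T is {1, 2, 3, 4, 5, 6, 7, 8, 9, 10, 11, 12}, which has 12 elements.

12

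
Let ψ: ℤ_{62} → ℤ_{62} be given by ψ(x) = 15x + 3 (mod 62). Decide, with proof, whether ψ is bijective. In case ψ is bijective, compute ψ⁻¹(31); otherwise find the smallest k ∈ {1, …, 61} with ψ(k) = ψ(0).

By definition, ψ is injective when ψ(x_1) = ψ(x_2) forces x_1 = x_2.
If ψ(x_1) = ψ(x_2), then 15x_1 ≡ 15x_2 (mod 62). Because gcd(15, 62) = 1, we may cancel 15 to get x_1 ≡ x_2 (mod 62).
We now compute 15⁻¹ mod 62 explicitly. Euclid's algorithm: 62 = 4·15 + 2, 15 = 7·2 + 1; back-substituting gives 1 = 29·15 − 7·62, so 15⁻¹ ≡ 29 (mod 62).
Then y ↦ 29(y − 3) is a two-sided inverse to ψ, so every y ∈ ℤ_{62} has a preimage.
Thus ψ is bijective.
Since ψ is bijective, we find ψ⁻¹(31): we need 15x ≡ 31 − 3 ≡ 28 (mod 62). Using 15⁻¹ = 29: x ≡ 29·28 = 812 = 13·62 + 6, so x = 6.
Check: ψ(6) = 15·6 + 3 = 93 = 1·62 + 31 ≡ 31 (mod 62).

6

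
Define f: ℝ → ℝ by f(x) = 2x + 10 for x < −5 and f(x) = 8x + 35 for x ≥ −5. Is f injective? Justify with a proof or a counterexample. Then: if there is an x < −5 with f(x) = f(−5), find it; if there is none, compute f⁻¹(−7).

Both pieces are strictly increasing (slopes 2 and 8), so each is injective on its own interval.
The left piece maps (−∞, −5) onto (−∞, 0); the right piece maps [−5, ∞) onto [−5, ∞).
These images overlap. In particular f(−5) = −5 (right piece), and solving 2x + 10 = −5 on the left piece gives x = −15/2 < −5.
So f(−15/2) = f(−5) with −15/2 ≠ −5, and f is not injective. This x = −15/2 is the requested value below −5.

-15/2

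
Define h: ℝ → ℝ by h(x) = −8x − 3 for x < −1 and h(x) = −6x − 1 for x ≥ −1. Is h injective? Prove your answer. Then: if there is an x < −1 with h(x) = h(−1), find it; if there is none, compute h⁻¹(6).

Both pieces are strictly decreasing (slopes −8 and −6), so each is injective on its own interval.
The left piece maps (−∞, −1) onto (5, ∞); the right piece maps [−1, ∞) onto (−∞, 5].
These images are disjoint, so no value is attained by both pieces. So h is injective.
Because the two images are disjoint, no x < −1 has h(x) = h(−1), so we compute h⁻¹(6): 6 lies in (5, ∞), so solve −8x − 3 = 6: x = (6 + 3)/(−8) = −9/8.

-9/8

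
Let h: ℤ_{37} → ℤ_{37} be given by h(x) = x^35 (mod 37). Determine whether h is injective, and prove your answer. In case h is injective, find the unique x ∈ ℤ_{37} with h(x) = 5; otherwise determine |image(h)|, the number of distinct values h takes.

Since 37 is prime, the nonzero elements of ℤ_{37} form a cyclic group of order 36.
As gcd(35, 36) = 1, raising to the 35th power is a bijection on this group: if s^35 ≡ t^35 then (st^{−1})^35 = 1, and the only element of order dividing gcd(35, 36) = 1 is 1, so s = t.
With h(0) = 0 this makes h injective on all of ℤ_{37}, hence bijective (finite equal-size domain and codomain). In particular h is injective.
Since h is injective, we find the preimage of 5. The inverse of x ↦ x^35 on (ℤ_{37})^× is x ↦ x^35, because 35·35 = 1225 = 34·36 + 1 ≡ 1 (mod 36) and x^{36} = 1 for x ≠ 0 (Fermat). So h⁻¹(5) = 5^35 mod 37.
Repeated squaring mod 37: 5^1 ≡ 5, 5^2 ≡ 5² = 25, 5^4 ≡ 25² = 625 ≡ 33, 5^8 ≡ 33² = 1089 ≡ 16, 5^16 ≡ 16² = 256 ≡ 34, 5^32 ≡ 34² = 1156 ≡ 9. Since 35 = 32 + 2 + 1, 5^35 ≡ 9·25·5: 9·25 = 225 ≡ 3, then 3·5 = 15. So 5^35 ≡ 15 (mod 37).
Hence h⁻¹(5) = 15.

15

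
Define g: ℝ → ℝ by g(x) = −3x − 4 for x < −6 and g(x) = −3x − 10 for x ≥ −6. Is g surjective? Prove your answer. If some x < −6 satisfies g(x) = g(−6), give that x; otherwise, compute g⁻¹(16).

-20/3

Both pieces are strictly decreasing (slopes −3 and −3), so each is injective on its own interval.
The left piece maps (−∞, −6) onto (14, ∞); the right piece maps [−6, ∞) onto (−∞, 8].
The union (14, ∞) ∪ (−∞, 8] omits the interval between 14 and 8; in particular 14 has no preimage. So g is not surjective.
Because the two images are disjoint, no x < −6 has g(x) = g(−6), so we compute g⁻¹(16): 16 lies in (14, ∞), so solve −3x − 4 = 16: x = (16 + 4)/(−3) = −20/3.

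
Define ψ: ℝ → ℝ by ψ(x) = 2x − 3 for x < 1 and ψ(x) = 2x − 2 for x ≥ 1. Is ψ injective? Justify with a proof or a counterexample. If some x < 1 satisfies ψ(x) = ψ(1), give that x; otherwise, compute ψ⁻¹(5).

7/2

Both pieces are strictly increasing (slopes 2 and 2), so each is injective on its own interval.
The left piece maps (−∞, 1) onto (−∞, −1); the right piece maps [1, ∞) onto [0, ∞).
These images are disjoint, so no value is attained by both pieces. So ψ is injective.
Because the two images are disjoint, no x < 1 has ψ(x) = ψ(1), so we compute ψ⁻¹(5): 5 lies in [0, ∞), so solve 2x − 2 = 5: x = (5 + 2)/2 = 7/2.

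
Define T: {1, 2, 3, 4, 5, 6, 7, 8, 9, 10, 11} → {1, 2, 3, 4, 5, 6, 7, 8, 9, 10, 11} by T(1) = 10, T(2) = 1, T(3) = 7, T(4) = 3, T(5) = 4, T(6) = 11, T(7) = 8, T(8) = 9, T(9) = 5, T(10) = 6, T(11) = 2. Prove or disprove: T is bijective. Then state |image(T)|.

11

The values 10, 1, 7, 3, 4, 11, 8, 9, 5, 6, 2 are a permutation of {1, 2, 3, 4, 5, 6, 7, 8, 9, 10, 11}: each element appears exactly once.
So T is injective and surjective, hence bijective.
The image of T is {1, 2, 3, 4, 5, 6, 7, 8, 9, 10, 11}, which has 11 elements.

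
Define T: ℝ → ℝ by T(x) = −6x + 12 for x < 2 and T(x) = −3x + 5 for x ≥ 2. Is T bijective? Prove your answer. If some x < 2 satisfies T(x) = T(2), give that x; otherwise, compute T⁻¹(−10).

5

Both pieces are strictly decreasing (slopes −6 and −3), so each is injective on its own interval.
The left piece maps (−∞, 2) onto (0, ∞); the right piece maps [2, ∞) onto (−∞, −1].
The images leave a gap (0 has no preimage), so T is not surjective, hence not bijective.
Because the two images are disjoint, no x < 2 has T(x) = T(2), so we compute T⁻¹(−10): −10 lies in (−∞, −1], so solve −3x + 5 = −10: x = (−10 − 5)/(−3) = 5.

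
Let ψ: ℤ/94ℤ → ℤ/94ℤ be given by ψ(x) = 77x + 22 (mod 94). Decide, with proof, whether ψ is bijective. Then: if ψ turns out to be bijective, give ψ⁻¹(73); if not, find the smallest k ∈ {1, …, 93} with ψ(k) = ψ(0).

Recall that ψ is injective if ψ(a) = ψ(b) implies a = b.
Suppose ψ(a) = ψ(b) in ℤ/94ℤ. Then 77a + 22 ≡ 77b + 22 (mod 94), thus 77(a − b) ≡ 0 (mod 94).
Since gcd(77, 94) = 1, 77 is invertible modulo 94, hence a − b ≡ 0 (mod 94), i.e. a = b.
We now compute 77⁻¹ mod 94 explicitly. Euclid's algorithm: 94 = 1·77 + 17, 77 = 4·17 + 9, 17 = 1·9 + 8, 9 = 1·8 + 1; back-substituting gives 1 = 11·77 − 9·94, so 77⁻¹ ≡ 11 (mod 94).
Then y ↦ 11(y − 22) is a two-sided inverse to ψ, so every y ∈ ℤ/94ℤ has a preimage.
Hence ψ is bijective.
Since ψ is bijective, we compute ψ⁻¹(73): solve 77x + 22 ≡ 73 (mod 94), i.e. 77x ≡ 51 (mod 94).
Multiplying by 77⁻¹ = 11 gives x ≡ 11·51 = 561 = 5·94 + 91 ≡ 91 (mod 94).
Check: ψ(91) = 77·91 + 22 = 7029 = 74·94 + 73 ≡ 73 (mod 94).

91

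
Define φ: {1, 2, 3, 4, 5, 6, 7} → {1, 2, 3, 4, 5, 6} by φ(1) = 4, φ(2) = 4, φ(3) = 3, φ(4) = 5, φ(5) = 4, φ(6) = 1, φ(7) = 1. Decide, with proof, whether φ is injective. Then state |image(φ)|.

4

φ(1) = 4 = φ(2) with 1 ≠ 2, so φ is not injective.
The image of φ is {1, 3, 4, 5}, which has 4 elements.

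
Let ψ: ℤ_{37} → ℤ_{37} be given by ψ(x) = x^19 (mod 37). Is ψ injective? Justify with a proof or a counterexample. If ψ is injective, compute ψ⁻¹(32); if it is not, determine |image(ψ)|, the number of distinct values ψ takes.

5

Since 37 is prime, the nonzero elements of ℤ_{37} form a cyclic group of order 36.
As gcd(19, 36) = 1, raising to the 19th power is a bijection on this group: if s^19 ≡ t^19 then (st^{−1})^19 = 1, and the only element of order dividing gcd(19, 36) = 1 is 1, so s = t.
With ψ(0) = 0 this makes ψ injective on all of ℤ_{37}, hence bijective (finite equal-size domain and codomain). In particular ψ is injective.
Since ψ is injective, we find the preimage of 32. The inverse of x ↦ x^19 on (ℤ_{37})^× is x ↦ x^19, because 19·19 = 361 = 10·36 + 1 ≡ 1 (mod 36) and x^{36} = 1 for x ≠ 0 (Fermat). So ψ⁻¹(32) = 32^19 mod 37.
Repeated squaring mod 37: 32^1 ≡ 32, 32^2 ≡ 32² = 1024 ≡ 25, 32^4 ≡ 25² = 625 ≡ 33, 32^8 ≡ 33² = 1089 ≡ 16, 32^16 ≡ 16² = 256 ≡ 34. Since 19 = 16 + 2 + 1, 32^19 ≡ 34·25·32: 34·25 = 850 ≡ 36, then 36·32 = 1152 ≡ 5. So 32^19 ≡ 5 (mod 37).
Hence ψ⁻¹(32) = 5.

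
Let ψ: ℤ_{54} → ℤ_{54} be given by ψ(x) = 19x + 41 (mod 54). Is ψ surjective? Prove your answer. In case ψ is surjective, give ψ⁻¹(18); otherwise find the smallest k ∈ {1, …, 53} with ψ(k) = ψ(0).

13

Since gcd(19, 54) = 1, 19 is invertible modulo 54. Euclid's algorithm: 54 = 2·19 + 16, 19 = 1·16 + 3, 16 = 5·3 + 1; back-substituting gives 1 = 37·19 − 13·54, so 19⁻¹ ≡ 37 (mod 54).
For any y ∈ ℤ_{54}, x = 37(y − 41) mod 54 satisfies ψ(x) = 19·37(y − 41) + 41 ≡ y (since 19·37 ≡ 1 mod 54). So every y has a preimage.
So ψ is surjective.
Since ψ is surjective, we find ψ⁻¹(18): we need 19x ≡ 18 − 41 ≡ 31 (mod 54). Using 19⁻¹ = 37: x ≡ 37·31 = 1147 = 21·54 + 13, so x = 13.
Check: ψ(13) = 19·13 + 41 = 288 = 5·54 + 18 ≡ 18 (mod 54).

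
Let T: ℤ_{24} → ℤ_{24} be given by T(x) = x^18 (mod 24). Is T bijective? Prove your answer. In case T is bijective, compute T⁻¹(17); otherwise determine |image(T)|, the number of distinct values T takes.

T(2): Repeated squaring mod 24: 2^1 ≡ 2, 2^2 ≡ 2² = 4, 2^4 ≡ 4² = 16, 2^8 ≡ 16² = 256 ≡ 16, 2^16 ≡ 16² = 256 ≡ 16. Since 18 = 16 + 2, 2^18 ≡ 16·4: 16·4 = 64 ≡ 16. So 2^18 ≡ 16 (mod 24).
T(4): Repeated squaring mod 24: 4^1 ≡ 4, 4^2 ≡ 4² = 16, 4^4 ≡ 16² = 256 ≡ 16, 4^8 ≡ 16² = 256 ≡ 16, 4^16 ≡ 16² = 256 ≡ 16. Since 18 = 16 + 2, 4^18 ≡ 16·16: 16·16 = 256 ≡ 16. So 4^18 ≡ 16 (mod 24).
So T(2) = T(4) = 16 while 2 ≠ 4, thus T is not injective, hence not bijective.
Since T is not bijective, we determine |image(T)|. Computing x^18 mod 24 for each x (by repeated squaring, reducing mod 24 at every step), the values T(0), T(1), …, T(23) are: 0, 1, 16, 9, 16, 1, 0, 1, 16, 9, 16, 1, 0, 1, 16, 9, 16, 1, 0, 1, 16, 9, 16, 1.
The distinct values are {0, 1, 9, 16}; there are 4 of them.

4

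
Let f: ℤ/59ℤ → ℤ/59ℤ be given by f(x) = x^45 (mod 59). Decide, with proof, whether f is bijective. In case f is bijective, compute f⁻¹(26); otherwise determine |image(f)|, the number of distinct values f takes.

Since 59 is prime, the nonzero elements of ℤ/59ℤ form a cyclic group of order 58.
As gcd(45, 58) = 1, raising to the 45th power is a bijection on this group: if u^45 ≡ v^45 then (uv^{−1})^45 = 1, and the only element of order dividing gcd(45, 58) = 1 is 1, so u = v.
With f(0) = 0 this makes f injective on all of ℤ/59ℤ, hence bijective (finite equal-size domain and codomain). In particular f is bijective.
Since f is bijective, we find the preimage of 26. The inverse of x ↦ x^45 on (ℤ/59ℤ)^× is x ↦ x^49, because 45·49 = 2205 = 38·58 + 1 ≡ 1 (mod 58) and x^{58} = 1 for x ≠ 0 (Fermat). So f⁻¹(26) = 26^49 mod 59.
Repeated squaring mod 59: 26^1 ≡ 26, 26^2 ≡ 26² = 676 ≡ 27, 26^4 ≡ 27² = 729 ≡ 21, 26^8 ≡ 21² = 441 ≡ 28, 26^16 ≡ 28² = 784 ≡ 17, 26^32 ≡ 17² = 289 ≡ 53. Since 49 = 32 + 16 + 1, 26^49 ≡ 53·17·26: 53·17 = 901 ≡ 16, then 16·26 = 416 ≡ 3. So 26^49 ≡ 3 (mod 59).
Hence f⁻¹(26) = 3.

3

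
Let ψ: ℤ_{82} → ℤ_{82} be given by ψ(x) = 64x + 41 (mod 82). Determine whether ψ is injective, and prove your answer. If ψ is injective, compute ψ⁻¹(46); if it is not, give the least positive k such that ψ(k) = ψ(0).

Recall: injectivity means: for all s, t in the domain, ψ(s) = ψ(t) implies s = t.
We have gcd(64, 82) = 2 > 1. Taking s = 0 and t = 41: ψ(0) = 41 and ψ(41) = 64·41 + 41 = 2665 ≡ 41 (mod 82).
So ψ(0) = ψ(41) while 0 ≠ 41, thus ψ is not injective.
Since ψ is not injective, we find the least positive k with ψ(k) = ψ(0): this means 64k ≡ 0 (mod 82), i.e. 82 ∣ 64k. Since gcd(64, 82) = 2, dividing through by 2 this holds exactly when 41 ∣ 32k, and as gcd(32, 41) = 1, exactly when 41 ∣ k.
The smallest positive such k is 41.

41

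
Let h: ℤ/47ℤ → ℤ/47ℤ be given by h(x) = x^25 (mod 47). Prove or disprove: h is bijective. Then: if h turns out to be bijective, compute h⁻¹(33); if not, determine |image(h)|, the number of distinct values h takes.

Since 47 is prime, the nonzero elements of ℤ/47ℤ form a cyclic group of order 46.
As gcd(25, 46) = 1, raising to the 25th power is a bijection on this group: if u^25 ≡ v^25 then (uv^{−1})^25 = 1, and the only element of order dividing gcd(25, 46) = 1 is 1, so u = v.
With h(0) = 0 this makes h injective on all of ℤ/47ℤ, hence bijective (finite equal-size domain and codomain). In particular h is bijective.
Since h is bijective, we find the preimage of 33. The inverse of x ↦ x^25 on (ℤ/47ℤ)^× is x ↦ x^35, because 25·35 = 875 = 19·46 + 1 ≡ 1 (mod 46) and x^{46} = 1 for x ≠ 0 (Fermat). So h⁻¹(33) = 33^35 mod 47.
Repeated squaring mod 47: 33^1 ≡ 33, 33^2 ≡ 33² = 1089 ≡ 8, 33^4 ≡ 8² = 64 ≡ 17, 33^8 ≡ 17² = 289 ≡ 7, 33^16 ≡ 7² = 49 ≡ 2, 33^32 ≡ 2² = 4. Since 35 = 32 + 2 + 1, 33^35 ≡ 4·8·33: 4·8 = 32, then 32·33 = 1056 ≡ 22. So 33^35 ≡ 22 (mod 47).
Hence h⁻¹(33) = 22.

22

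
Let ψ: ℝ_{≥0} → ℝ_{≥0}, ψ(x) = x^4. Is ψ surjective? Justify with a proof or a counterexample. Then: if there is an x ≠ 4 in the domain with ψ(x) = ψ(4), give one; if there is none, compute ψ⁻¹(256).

4

For any y ∈ ℝ_{≥0}, x = y^{1/4} ∈ ℝ_{≥0} gives ψ(x) = y, so ψ is surjective.
Since x ↦ x^4 is strictly increasing on ℝ_{≥0}, it is injective there, so no x ≠ 4 in the domain has ψ(x) = ψ(4). We therefore compute ψ⁻¹(256) = 256^{1/4} = 4 (indeed 4^4 = 256).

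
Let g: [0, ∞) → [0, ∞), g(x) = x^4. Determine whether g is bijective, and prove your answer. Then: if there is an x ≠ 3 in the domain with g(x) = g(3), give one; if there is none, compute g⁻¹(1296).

6

On [0, ∞), x ↦ x^4 is strictly increasing (injective) and for any y ∈ [0, ∞) the 4th root y^{1/4} lies in [0, ∞) (surjective). So g is bijective.
Since x ↦ x^4 is strictly increasing on [0, ∞), it is injective there, so no x ≠ 3 in the domain has g(x) = g(3). We therefore compute g⁻¹(1296) = 1296^{1/4} = 6 (indeed 6^4 = 1296).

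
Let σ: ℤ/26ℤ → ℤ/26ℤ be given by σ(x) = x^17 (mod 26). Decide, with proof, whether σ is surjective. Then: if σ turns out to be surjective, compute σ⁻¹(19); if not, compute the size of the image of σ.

Computing x^17 mod 26 for each x (by repeated squaring, reducing mod 26 at every step), the values σ(0), σ(1), …, σ(25) are: 0, 1, 6, 9, 10, 5, 2, 11, 8, 3, 4, 7, 12, 13, 14, 19, 22, 23, 18, 15, 24, 21, 16, 17, 20, 25.
Every element of ℤ/26ℤ appears exactly once in this list, so σ is a bijection, and in particular surjective.
Since σ is surjective, we read off the preimage of 19 from the same table: σ(15) = 19, so σ⁻¹(19) = 15.

15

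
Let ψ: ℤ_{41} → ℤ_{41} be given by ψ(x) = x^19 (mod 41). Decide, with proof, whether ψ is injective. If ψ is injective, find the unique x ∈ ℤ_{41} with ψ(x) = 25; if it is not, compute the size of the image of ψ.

Since 41 is prime, the nonzero elements of ℤ_{41} form a cyclic group of order 40.
As gcd(19, 40) = 1, raising to the 19th power is a bijection on this group: if a^19 ≡ b^19 then (ab^{−1})^19 = 1, and the only element of order dividing gcd(19, 40) = 1 is 1, so a = b.
With ψ(0) = 0 this makes ψ injective on all of ℤ_{41}, hence bijective (finite equal-size domain and codomain). In particular ψ is injective.
Since ψ is injective, we find the preimage of 25. The inverse of x ↦ x^19 on (ℤ_{41})^× is x ↦ x^19, because 19·19 = 361 = 9·40 + 1 ≡ 1 (mod 40) and x^{40} = 1 for x ≠ 0 (Fermat). So ψ⁻¹(25) = 25^19 mod 41.
Repeated squaring mod 41: 25^1 ≡ 25, 25^2 ≡ 25² = 625 ≡ 10, 25^4 ≡ 10² = 100 ≡ 18, 25^8 ≡ 18² = 324 ≡ 37, 25^16 ≡ 37² = 1369 ≡ 16. Since 19 = 16 + 2 + 1, 25^19 ≡ 16·10·25: 16·10 = 160 ≡ 37, then 37·25 = 925 ≡ 23. So 25^19 ≡ 23 (mod 41).
Hence ψ⁻¹(25) = 23.

23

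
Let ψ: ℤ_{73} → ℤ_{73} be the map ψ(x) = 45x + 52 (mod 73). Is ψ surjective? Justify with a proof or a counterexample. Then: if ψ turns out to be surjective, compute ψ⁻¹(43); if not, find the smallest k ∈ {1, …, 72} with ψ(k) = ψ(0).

Since gcd(45, 73) = 1, 45 is invertible modulo 73. Euclid's algorithm: 73 = 1·45 + 28, 45 = 1·28 + 17, 28 = 1·17 + 11, 17 = 1·11 + 6, 11 = 1·6 + 5, 6 = 1·5 + 1; back-substituting gives 1 = 13·45 − 8·73, so 45⁻¹ ≡ 13 (mod 73).
Then y ↦ 13(y − 52) is a two-sided inverse to ψ, so every y ∈ ℤ_{73} has a preimage.
Thus ψ is surjective.
Since ψ is surjective, we compute ψ⁻¹(43): solve 45x + 52 ≡ 43 (mod 73), i.e. 45x ≡ 64 (mod 73).
Multiplying by 45⁻¹ = 13 gives x ≡ 13·64 = 832 = 11·73 + 29 ≡ 29 (mod 73).
Check: ψ(29) = 45·29 + 52 = 1357 = 18·73 + 43 ≡ 43 (mod 73).

29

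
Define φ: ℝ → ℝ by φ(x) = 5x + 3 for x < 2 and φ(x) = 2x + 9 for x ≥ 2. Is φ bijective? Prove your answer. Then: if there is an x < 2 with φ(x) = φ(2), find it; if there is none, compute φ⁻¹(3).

0

Both pieces are strictly increasing (slopes 5 and 2), so each is injective on its own interval.
The left piece maps (−∞, 2) onto (−∞, 13); the right piece maps [2, ∞) onto [13, ∞).
Since 13 = 13, the images partition ℝ: φ is injective and surjective, hence bijective.
Because the two images are disjoint, no x < 2 has φ(x) = φ(2), so we compute φ⁻¹(3): 3 lies in (−∞, 13), so solve 5x + 3 = 3: x = (3 − 3)/5 = 0.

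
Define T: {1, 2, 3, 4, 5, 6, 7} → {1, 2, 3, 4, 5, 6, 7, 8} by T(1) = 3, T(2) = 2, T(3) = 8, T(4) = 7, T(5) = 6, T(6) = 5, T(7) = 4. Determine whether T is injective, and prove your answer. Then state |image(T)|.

The values T(1), …, T(7) are 3, 2, 8, 7, 6, 5, 4 — all distinct.
So T(u) = T(v) only when u = v, and T is injective.
The image of T is {2, 3, 4, 5, 6, 7, 8}, which has 7 elements.

7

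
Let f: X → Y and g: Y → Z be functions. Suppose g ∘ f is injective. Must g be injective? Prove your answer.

not injective

No. Take X = {1, 2, 3}, Y = {1, 2, 3, 4}, Z = {1, 2, 3, 4}, f(a) = a for each a ∈ X, and g(b) = 3 if b ∈ {3, 4} else g(b) = b.
Then g ∘ f = f is injective (X ⊂ Y and f is the inclusion), but g(3) = g(4) = 3 with 3 ≠ 4, so g is not injective.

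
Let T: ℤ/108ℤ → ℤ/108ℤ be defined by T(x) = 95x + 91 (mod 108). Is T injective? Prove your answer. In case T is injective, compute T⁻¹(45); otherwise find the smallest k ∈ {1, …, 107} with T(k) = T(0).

If T(a) = T(b), then 95a ≡ 95b (mod 108). Because gcd(95, 108) = 1, we may cancel 95 to get a ≡ b (mod 108).
Thus T is injective.
We now compute 95⁻¹ mod 108 explicitly. Euclid's algorithm: 108 = 1·95 + 13, 95 = 7·13 + 4, 13 = 3·4 + 1; back-substituting gives 1 = 83·95 − 73·108, so 95⁻¹ ≡ 83 (mod 108).
Since T is injective, we compute T⁻¹(45): solve 95x + 91 ≡ 45 (mod 108), i.e. 95x ≡ 62 (mod 108).
Multiplying by 95⁻¹ = 83 gives x ≡ 83·62 = 5146 = 47·108 + 70 ≡ 70 (mod 108).
Check: T(70) = 95·70 + 91 = 6741 = 62·108 + 45 ≡ 45 (mod 108).

70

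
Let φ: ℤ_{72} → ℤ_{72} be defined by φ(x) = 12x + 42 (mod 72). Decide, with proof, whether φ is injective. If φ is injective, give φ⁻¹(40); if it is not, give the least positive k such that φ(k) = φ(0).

Recall: φ is injective if φ(a) = φ(b) implies a = b.
We have gcd(12, 72) = 12 > 1. Taking a = 0 and b = 6: φ(0) = 42 and φ(6) = 12·6 + 42 = 114 ≡ 42 (mod 72).
So φ(0) = φ(6) while 0 ≠ 6, therefore φ is not injective.
Since φ is not injective, we find the least positive k with φ(k) = φ(0): this means 12k ≡ 0 (mod 72), i.e. 72 ∣ 12k. Since gcd(12, 72) = 12, dividing through by 12 this holds exactly when 6 ∣ k.
The smallest positive such k is 6.

6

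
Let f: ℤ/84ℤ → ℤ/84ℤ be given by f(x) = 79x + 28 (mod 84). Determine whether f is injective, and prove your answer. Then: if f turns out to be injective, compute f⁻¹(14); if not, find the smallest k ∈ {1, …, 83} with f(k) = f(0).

Recall: f is injective when f(x_1) = f(x_2) forces x_1 = x_2.
Suppose f(x_1) = f(x_2) in ℤ/84ℤ. Then 79x_1 + 28 ≡ 79x_2 + 28 (mod 84), thus 79(x_1 − x_2) ≡ 0 (mod 84).
Since gcd(79, 84) = 1, 79 is invertible modulo 84, so x_1 − x_2 ≡ 0 (mod 84), i.e. x_1 = x_2.
Thus f is injective.
We now compute 79⁻¹ mod 84 explicitly. Euclid's algorithm: 84 = 1·79 + 5, 79 = 15·5 + 4, 5 = 1·4 + 1; back-substituting gives 1 = 67·79 − 63·84, so 79⁻¹ ≡ 67 (mod 84).
Since f is injective, we compute f⁻¹(14): solve 79x + 28 ≡ 14 (mod 84), i.e. 79x ≡ 70 (mod 84).
Multiplying by 79⁻¹ = 67 gives x ≡ 67·70 = 4690 = 55·84 + 70 ≡ 70 (mod 84).
Check: f(70) = 79·70 + 28 = 5558 = 66·84 + 14 ≡ 14 (mod 84).

70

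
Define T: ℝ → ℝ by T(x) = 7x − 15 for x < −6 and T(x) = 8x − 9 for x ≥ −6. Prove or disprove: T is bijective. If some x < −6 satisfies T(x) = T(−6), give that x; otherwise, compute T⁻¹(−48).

Both pieces are strictly increasing (slopes 7 and 8), so each is injective on its own interval.
The left piece maps (−∞, −6) onto (−∞, −57); the right piece maps [−6, ∞) onto [−57, ∞).
Since −57 = −57, the images partition ℝ: T is injective and surjective, hence bijective.
Because the two images are disjoint, no x < −6 has T(x) = T(−6), so we compute T⁻¹(−48): −48 lies in [−57, ∞), so solve 8x − 9 = −48: x = (−48 + 9)/8 = −39/8.

-39/8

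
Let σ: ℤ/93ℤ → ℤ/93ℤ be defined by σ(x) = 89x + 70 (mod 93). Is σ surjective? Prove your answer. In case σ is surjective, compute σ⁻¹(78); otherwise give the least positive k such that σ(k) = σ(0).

91

Since gcd(89, 93) = 1, 89 is invertible modulo 93. Euclid's algorithm: 93 = 1·89 + 4, 89 = 22·4 + 1; back-substituting gives 1 = 23·89 − 22·93, so 89⁻¹ ≡ 23 (mod 93).
Then y ↦ 23(y − 70) is a two-sided inverse to σ, so every y ∈ ℤ/93ℤ has a preimage.
So σ is surjective.
Since σ is surjective, we compute σ⁻¹(78): solve 89x + 70 ≡ 78 (mod 93), i.e. 89x ≡ 8 (mod 93).
Multiplying by 89⁻¹ = 23 gives x ≡ 23·8 = 184 = 1·93 + 91 ≡ 91 (mod 93).
Check: σ(91) = 89·91 + 70 = 8169 = 87·93 + 78 ≡ 78 (mod 93).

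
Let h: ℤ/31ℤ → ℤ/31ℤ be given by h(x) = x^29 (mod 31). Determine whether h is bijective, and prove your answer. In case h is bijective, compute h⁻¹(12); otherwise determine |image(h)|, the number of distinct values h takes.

13

Since 31 is prime, the nonzero elements of ℤ/31ℤ form a cyclic group of order 30.
As gcd(29, 30) = 1, raising to the 29th power is a bijection on this group: if u^29 ≡ v^29 then (uv^{−1})^29 = 1, and the only element of order dividing gcd(29, 30) = 1 is 1, so u = v.
With h(0) = 0 this makes h injective on all of ℤ/31ℤ, hence bijective (finite equal-size domain and codomain). In particular h is bijective.
Since h is bijective, we find the preimage of 12. The inverse of x ↦ x^29 on (ℤ/31ℤ)^× is x ↦ x^29, because 29·29 = 841 = 28·30 + 1 ≡ 1 (mod 30) and x^{30} = 1 for x ≠ 0 (Fermat). So h⁻¹(12) = 12^29 mod 31.
Repeated squaring mod 31: 12^1 ≡ 12, 12^2 ≡ 12² = 144 ≡ 20, 12^4 ≡ 20² = 400 ≡ 28, 12^8 ≡ 28² = 784 ≡ 9, 12^16 ≡ 9² = 81 ≡ 19. Since 29 = 16 + 8 + 4 + 1, 12^29 ≡ 19·9·28·12: 19·9 = 171 ≡ 16, then 16·28 = 448 ≡ 14, then 14·12 = 168 ≡ 13. So 12^29 ≡ 13 (mod 31).
Hence h⁻¹(12) = 13.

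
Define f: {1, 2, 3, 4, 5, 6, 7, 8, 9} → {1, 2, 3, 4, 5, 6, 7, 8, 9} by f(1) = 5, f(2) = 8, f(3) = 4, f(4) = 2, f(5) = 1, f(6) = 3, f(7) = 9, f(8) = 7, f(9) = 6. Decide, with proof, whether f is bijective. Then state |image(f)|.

The values 5, 8, 4, 2, 1, 3, 9, 7, 6 are a permutation of {1, 2, 3, 4, 5, 6, 7, 8, 9}: each element appears exactly once.
So f is injective and surjective, hence bijective.
The image of f is {1, 2, 3, 4, 5, 6, 7, 8, 9}, which has 9 elements.

9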